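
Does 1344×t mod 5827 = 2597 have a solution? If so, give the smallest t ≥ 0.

gcd(1344, 5827) = 1, so a unique solution mod 5827 exists.
1344⁻¹ ≡ 646 (mod 5827).
t ≡ 646×2597 ≡ 5313 (mod 5827).

5313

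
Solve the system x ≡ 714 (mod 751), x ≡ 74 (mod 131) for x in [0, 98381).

28501

751⁻¹ mod 131: 751×116 ≡ 1 (mod 131), so 751⁻¹ ≡ 116.
x = 714 + 751×((74 − 714)×116 mod 131) = 714 + 751×37 = 28501.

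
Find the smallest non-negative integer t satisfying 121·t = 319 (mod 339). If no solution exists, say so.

gcd(121, 339) = 1, so a unique solution mod 339 exists.
121⁻¹ ≡ 325 (mod 339).
t ≡ 325·319 ≡ 280 (mod 339).

280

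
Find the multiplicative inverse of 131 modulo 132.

Run the extended Euclidean algorithm:
132 = 1×131 + 1
131 = 131×1 + 0
gcd(131, 132) = 1, so the inverse exists.
Back-substitute for 1:
1 = 1×132 − 1×131
So 131⁻¹ ≡ −1 ≡ 131 (mod 132).

131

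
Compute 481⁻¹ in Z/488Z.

488 = 1·481 + 7
481 = 68·7 + 5
7 = 1·5 + 2
5 = 2·2 + 1
2 = 2·1 + 0
gcd(481, 488) = 1, so the inverse exists.
Back-substitute for 1:
1 = 1·5 − 2·2
  = −2·7 + 3·5
  = 3·481 − 206·7
  = −206·488 + 209·481
So 481⁻¹ ≡ 209 (mod 488).

209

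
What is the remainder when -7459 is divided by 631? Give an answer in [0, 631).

113

-7459 = -12*631 + 113, so -7459 ≡ 113 (mod 631).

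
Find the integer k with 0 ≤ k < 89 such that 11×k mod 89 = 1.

Apply the Euclidean algorithm and back-substitute:
89 = 8×11 + 1
11 = 11×1 + 0
gcd(11, 89) = 1, so the inverse exists.
Bézout: 1 = 1×89 − 8×11.
So 11⁻¹ ≡ −8 ≡ 81 (mod 89).

81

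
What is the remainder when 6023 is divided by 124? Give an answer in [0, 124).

6023 = 48·124 + 71, so 6023 ≡ 71 (mod 124).

71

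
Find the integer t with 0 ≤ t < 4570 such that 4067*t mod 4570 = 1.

4570 = 1*4067 + 503
4067 = 8*503 + 43
503 = 11*43 + 30
43 = 1*30 + 13
30 = 2*13 + 4
13 = 3*4 + 1
4 = 4*1 + 0
gcd(4067, 4570) = 1, so the inverse exists.
Bézout: 1 = −946*4570 + 1063*4067.
So 4067⁻¹ ≡ 1063 (mod 4570).

1063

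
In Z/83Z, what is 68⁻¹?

By the extended Euclidean algorithm:
83 = 1*68 + 15
68 = 4*15 + 8
15 = 1*8 + 7
8 = 1*7 + 1
7 = 7*1 + 0
gcd(68, 83) = 1, so the inverse exists.
Bézout: 1 = −9*83 + 11*68.
So 68⁻¹ ≡ 11 (mod 83).

11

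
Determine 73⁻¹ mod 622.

409

622 = 8×73 + 38
73 = 1×38 + 35
38 = 1×35 + 3
35 = 11×3 + 2
3 = 1×2 + 1
2 = 2×1 + 0
gcd(73, 622) = 1, so the inverse exists.
Bézout: 1 = 25×622 − 213×73.
So 73⁻¹ ≡ −213 ≡ 409 (mod 622).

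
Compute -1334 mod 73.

53

-1334 = -19·73 + 53, so -1334 ≡ 53 (mod 73).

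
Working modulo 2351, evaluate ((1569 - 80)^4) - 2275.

3

1569 - 80 = 1489
(1489)^4 ≡ 2278 (mod 2351)
2278 - 2275 = 3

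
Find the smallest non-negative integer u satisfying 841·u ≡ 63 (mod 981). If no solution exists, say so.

gcd(841, 981) = 1, so a unique solution mod 981 exists.
841⁻¹ ≡ 7 (mod 981).
u ≡ 7·63 ≡ 441 (mod 981).

441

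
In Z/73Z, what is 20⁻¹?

By the extended Euclidean algorithm:
73 = 3*20 + 13
20 = 1*13 + 7
13 = 1*7 + 6
7 = 1*6 + 1
6 = 6*1 + 0
gcd(20, 73) = 1, so the inverse exists.
Bézout: 1 = −3*73 + 11*20.
So 20⁻¹ ≡ 11 (mod 73).

11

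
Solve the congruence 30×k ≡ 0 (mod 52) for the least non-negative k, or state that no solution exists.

gcd(30, 52) = 2, and 2 | 0, so solutions exist.
Divide through by 2: 15×k mod 26 = 0.
15⁻¹ ≡ 7 (mod 26).
k ≡ 7×0 ≡ 0 (mod 26).
The smallest non-negative solution is k = 0.

0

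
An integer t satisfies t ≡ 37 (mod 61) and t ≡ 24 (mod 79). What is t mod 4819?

61⁻¹ mod 79: 61·57 ≡ 1 (mod 79), so 61⁻¹ ≡ 57.
t = 37 + 61·((24 − 37)·57 mod 79) = 37 + 61·49 = 3026.

3026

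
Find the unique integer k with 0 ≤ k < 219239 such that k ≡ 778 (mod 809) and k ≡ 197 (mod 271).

809⁻¹ mod 271: 809×203 ≡ 1 (mod 271), so 809⁻¹ ≡ 203.
k = 778 + 809×((197 − 778)×203 mod 271) = 778 + 809×213 = 173095.
Check: 173095 mod 809 = 778, 173095 mod 271 = 197. ✓

173095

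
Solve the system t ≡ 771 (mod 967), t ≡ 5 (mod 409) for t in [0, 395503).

967⁻¹ mod 409: 967·140 ≡ 1 (mod 409), so 967⁻¹ ≡ 140.
t = 771 + 967·((5 − 771)·140 mod 409) = 771 + 967·327 = 316980.

316980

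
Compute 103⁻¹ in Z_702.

By the extended Euclidean algorithm:
702 = 6×103 + 84
103 = 1×84 + 19
84 = 4×19 + 8
19 = 2×8 + 3
8 = 2×3 + 2
3 = 1×2 + 1
2 = 2×1 + 0
gcd(103, 702) = 1, so the inverse exists.
Back-substitute for 1:
1 = 1×3 − 1×2
  = −1×8 + 3×3
  = 3×19 − 7×8
  = −7×84 + 31×19
  = 31×103 − 38×84
  = −38×702 + 259×103
So 103⁻¹ ≡ 259 (mod 702).

259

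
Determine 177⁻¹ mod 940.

940 = 5×177 + 55
177 = 3×55 + 12
55 = 4×12 + 7
12 = 1×7 + 5
7 = 1×5 + 2
5 = 2×2 + 1
2 = 2×1 + 0
gcd(177, 940) = 1, so the inverse exists.
Back-substitute for 1:
1 = 1×5 − 2×2
  = −2×7 + 3×5
  = 3×12 − 5×7
  = −5×55 + 23×12
  = 23×177 − 74×55
  = −74×940 + 393×177
So 177⁻¹ ≡ 393 (mod 940).

393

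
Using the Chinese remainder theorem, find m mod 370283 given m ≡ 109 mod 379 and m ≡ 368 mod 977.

379⁻¹ mod 977: 379×861 ≡ 1 (mod 977), so 379⁻¹ ≡ 861.
m = 109 + 379×((368 − 109)×861 mod 977) = 109 + 379×243 = 92206.

92206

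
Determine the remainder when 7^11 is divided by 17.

Using repeated squaring:
7^1 ≡ 7 (mod 17)
7^2 ≡ 7^2 = 49 ≡ 15 (mod 17)
7^4 ≡ 15^2 = 225 ≡ 4 (mod 17)
7^8 ≡ 4^2 = 16 (mod 17)
7^11 = 7^8 × 7^2 × 7^1 ≡ 16 × 15 × 7 (mod 17).
Accumulate the product:
16 × 15 = 240 ≡ 2
2 × 7 = 14

14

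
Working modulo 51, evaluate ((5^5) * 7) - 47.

0

(5)^5 ≡ 14 (mod 51)
14 * 7 = 98 ≡ 47 (mod 51)
47 - 47 = 0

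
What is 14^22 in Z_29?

Compute successive squares:
22 in binary is 10110, i.e. 22 = 16 + 4 + 2.
14^1 ≡ 14 (mod 29)
14^2 ≡ 14^2 = 196 ≡ 22 (mod 29)
14^4 ≡ 22^2 = 484 ≡ 20 (mod 29)
14^8 ≡ 20^2 = 400 ≡ 23 (mod 29)
14^16 ≡ 23^2 = 529 ≡ 7 (mod 29)
14^22 = 14^16 · 14^4 · 14^2 ≡ 7 · 20 · 22 (mod 29).
Accumulate the product:
7 · 20 = 140 ≡ 24
24 · 22 = 528 ≡ 6

6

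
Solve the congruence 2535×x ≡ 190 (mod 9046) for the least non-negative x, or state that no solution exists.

gcd(2535, 9046) = 1, so a unique solution mod 9046 exists.
2535⁻¹ ≡ 7169 (mod 9046).
x ≡ 7169×190 ≡ 5210 (mod 9046).

5210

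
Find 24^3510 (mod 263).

Compute successive squares:
3510 in binary is 110110110110, i.e. 3510 = 2048 + 1024 + 256 + 128 + 32 + 16 + 4 + 2.
24^1 ≡ 24 (mod 263)
24^2 ≡ 24^2 = 576 ≡ 50 (mod 263)
24^4 ≡ 50^2 = 2500 ≡ 133 (mod 263)
24^8 ≡ 133^2 = 17689 ≡ 68 (mod 263)
24^16 ≡ 68^2 = 4624 ≡ 153 (mod 263)
24^32 ≡ 153^2 = 23409 ≡ 2 (mod 263)
24^64 ≡ 2^2 = 4 (mod 263)
24^128 ≡ 4^2 = 16 (mod 263)
24^256 ≡ 16^2 = 256 (mod 263)
24^512 ≡ 256^2 = 65536 ≡ 49 (mod 263)
24^1024 ≡ 49^2 = 2401 ≡ 34 (mod 263)
24^2048 ≡ 34^2 = 1156 ≡ 104 (mod 263)
24^3510 = 24^2048 × 24^1024 × 24^256 × 24^128 × 24^32 × 24^16 × 24^4 × 24^2 ≡ 104 × 34 × 256 × 16 × 2 × 153 × 133 × 50 (mod 263).
Accumulate the product:
104 × 34 = 3536 ≡ 117
117 × 256 = 29952 ≡ 233
233 × 16 = 3728 ≡ 46
46 × 2 = 92
92 × 153 = 14076 ≡ 137
137 × 133 = 18221 ≡ 74
74 × 50 = 3700 ≡ 18

18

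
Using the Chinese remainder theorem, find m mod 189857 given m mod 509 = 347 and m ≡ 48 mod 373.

9000

509⁻¹ mod 373: 509·96 ≡ 1 (mod 373), so 509⁻¹ ≡ 96.
m = 347 + 509·((48 − 347)·96 mod 373) = 347 + 509·17 = 9000.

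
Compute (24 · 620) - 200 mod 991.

24 · 620 = 14880 ≡ 15 (mod 991)
15 - 200 = -185 ≡ 806 (mod 991)

806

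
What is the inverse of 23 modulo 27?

Apply the Euclidean algorithm and back-substitute:
27 = 1·23 + 4
23 = 5·4 + 3
4 = 1·3 + 1
3 = 3·1 + 0
gcd(23, 27) = 1, so the inverse exists.
Bézout: 1 = 6·27 − 7·23.
So 23⁻¹ ≡ −7 ≡ 20 (mod 27).

20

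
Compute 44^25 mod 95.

9

25 in binary is 11001, i.e. 25 = 16 + 8 + 1.
44^1 ≡ 44 (mod 95)
44^2 ≡ 44^2 = 1936 ≡ 36 (mod 95)
44^4 ≡ 36^2 = 1296 ≡ 61 (mod 95)
44^8 ≡ 61^2 = 3721 ≡ 16 (mod 95)
44^16 ≡ 16^2 = 256 ≡ 66 (mod 95)
44^25 = 44^16 × 44^8 × 44^1 ≡ 66 × 16 × 44 (mod 95).
Accumulate the product:
66 × 16 = 1056 ≡ 11
11 × 44 = 484 ≡ 9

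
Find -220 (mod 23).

-220 = -10·23 + 10, so -220 ≡ 10 (mod 23).

10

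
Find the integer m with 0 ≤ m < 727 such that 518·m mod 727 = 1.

80

727 = 1×518 + 209
518 = 2×209 + 100
209 = 2×100 + 9
100 = 11×9 + 1
9 = 9×1 + 0
gcd(518, 727) = 1, so the inverse exists.
Bézout: 1 = −57×727 + 80×518.
So 518⁻¹ ≡ 80 (mod 727).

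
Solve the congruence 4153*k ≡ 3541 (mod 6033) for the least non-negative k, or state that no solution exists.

gcd(4153, 6033) = 1, so a unique solution mod 6033 exists.
4153⁻¹ ≡ 568 (mod 6033).
k ≡ 568*3541 ≡ 2299 (mod 6033).

2299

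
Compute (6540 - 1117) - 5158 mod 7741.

265

6540 - 1117 = 5423
5423 - 5158 = 265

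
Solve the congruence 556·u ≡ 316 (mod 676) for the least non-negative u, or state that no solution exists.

gcd(556, 676) = 4, and 4 | 316, so solutions exist.
Divide through by 4: 139·u = 79 (mod 169).
139⁻¹ ≡ 107 (mod 169).
u ≡ 107·79 ≡ 3 (mod 169).
The smallest non-negative solution is u = 3.

3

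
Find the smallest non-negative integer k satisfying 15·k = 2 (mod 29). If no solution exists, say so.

4

gcd(15, 29) = 1, so a unique solution mod 29 exists.
15⁻¹ ≡ 2 (mod 29).
k ≡ 2·2 ≡ 4 (mod 29).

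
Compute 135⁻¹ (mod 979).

950

979 = 7*135 + 34
135 = 3*34 + 33
34 = 1*33 + 1
33 = 33*1 + 0
gcd(135, 979) = 1, so the inverse exists.
Back-substitute for 1:
1 = 1*34 − 1*33
  = −1*135 + 4*34
  = 4*979 − 29*135
So 135⁻¹ ≡ −29 ≡ 950 (mod 979).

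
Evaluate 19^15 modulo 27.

Compute successive squares:
19^1 ≡ 19 (mod 27)
19^2 ≡ 19^2 = 361 ≡ 10 (mod 27)
19^4 ≡ 10^2 = 100 ≡ 19 (mod 27)
19^8 ≡ 19^2 = 361 ≡ 10 (mod 27)
19^15 = 19^8 * 19^4 * 19^2 * 19^1 ≡ 10 * 19 * 10 * 19 (mod 27).
Accumulate the product:
10 * 19 = 190 ≡ 1
1 * 10 = 10
10 * 19 = 190 ≡ 1

1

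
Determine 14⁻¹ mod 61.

48

61 = 4*14 + 5
14 = 2*5 + 4
5 = 1*4 + 1
4 = 4*1 + 0
gcd(14, 61) = 1, so the inverse exists.
Back-substitute for 1:
1 = 1*5 − 1*4
  = −1*14 + 3*5
  = 3*61 − 13*14
So 14⁻¹ ≡ −13 ≡ 48 (mod 61).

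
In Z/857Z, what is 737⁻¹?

807

857 = 1·737 + 120
737 = 6·120 + 17
120 = 7·17 + 1
17 = 17·1 + 0
gcd(737, 857) = 1, so the inverse exists.
Back-substitute for 1:
1 = 1·120 − 7·17
  = −7·737 + 43·120
  = 43·857 − 50·737
So 737⁻¹ ≡ −50 ≡ 807 (mod 857).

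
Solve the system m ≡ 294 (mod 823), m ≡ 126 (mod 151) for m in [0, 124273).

823⁻¹ mod 151: 823·20 ≡ 1 (mod 151), so 823⁻¹ ≡ 20.
m = 294 + 823·((126 − 294)·20 mod 151) = 294 + 823·113 = 93293.

93293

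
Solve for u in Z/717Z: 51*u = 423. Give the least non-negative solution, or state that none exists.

gcd(51, 717) = 3, and 3 | 423, so solutions exist.
Divide through by 3: 17*u ≡ 141 (mod 239).
17⁻¹ ≡ 225 (mod 239).
u ≡ 225*141 ≡ 177 (mod 239).
The smallest non-negative solution is u = 177.

177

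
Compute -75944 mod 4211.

4065

-75944 = -19×4211 + 4065, so -75944 ≡ 4065 (mod 4211).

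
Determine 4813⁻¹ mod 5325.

52

5325 = 1*4813 + 512
4813 = 9*512 + 205
512 = 2*205 + 102
205 = 2*102 + 1
102 = 102*1 + 0
gcd(4813, 5325) = 1, so the inverse exists.
Back-substitute for 1:
1 = 1*205 − 2*102
  = −2*512 + 5*205
  = 5*4813 − 47*512
  = −47*5325 + 52*4813
So 4813⁻¹ ≡ 52 (mod 5325).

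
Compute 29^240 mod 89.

29^1 ≡ 29 (mod 89)
29^2 ≡ 29^2 = 841 ≡ 40 (mod 89)
29^4 ≡ 40^2 = 1600 ≡ 87 (mod 89)
29^8 ≡ 87^2 = 7569 ≡ 4 (mod 89)
29^16 ≡ 4^2 = 16 (mod 89)
29^32 ≡ 16^2 = 256 ≡ 78 (mod 89)
29^64 ≡ 78^2 = 6084 ≡ 32 (mod 89)
29^128 ≡ 32^2 = 1024 ≡ 45 (mod 89)
29^240 = 29^128 * 29^64 * 29^32 * 29^16 ≡ 45 * 32 * 78 * 16 (mod 89).
Accumulate the product:
45 * 32 = 1440 ≡ 16
16 * 78 = 1248 ≡ 2
2 * 16 = 32

32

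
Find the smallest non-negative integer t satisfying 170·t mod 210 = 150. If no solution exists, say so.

gcd(170, 210) = 10, and 10 | 150, so solutions exist.
Divide through by 10: 17·t ≡ 15 (mod 21).
17⁻¹ ≡ 5 (mod 21).
t ≡ 5·15 ≡ 12 (mod 21).
The smallest non-negative solution is t = 12.

12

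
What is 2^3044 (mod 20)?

By square-and-multiply:
3044 in binary is 101111100100, i.e. 3044 = 2048 + 512 + 256 + 128 + 64 + 32 + 4.
2^1 ≡ 2 (mod 20)
2^2 ≡ 2^2 = 4 (mod 20)
2^4 ≡ 4^2 = 16 (mod 20)
2^8 ≡ 16^2 = 256 ≡ 16 (mod 20)
2^16 ≡ 16^2 = 256 ≡ 16 (mod 20)
2^32 ≡ 16^2 = 256 ≡ 16 (mod 20)
2^64 ≡ 16^2 = 256 ≡ 16 (mod 20)
2^128 ≡ 16^2 = 256 ≡ 16 (mod 20)
2^256 ≡ 16^2 = 256 ≡ 16 (mod 20)
2^512 ≡ 16^2 = 256 ≡ 16 (mod 20)
2^1024 ≡ 16^2 = 256 ≡ 16 (mod 20)
2^2048 ≡ 16^2 = 256 ≡ 16 (mod 20)
2^3044 = 2^2048 · 2^512 · 2^256 · 2^128 · 2^64 · 2^32 · 2^4 ≡ 16 · 16 · 16 · 16 · 16 · 16 · 16 (mod 20).
Accumulate the product:
16 · 16 = 256 ≡ 16
16 · 16 = 256 ≡ 16
16 · 16 = 256 ≡ 16
16 · 16 = 256 ≡ 16
16 · 16 = 256 ≡ 16
16 · 16 = 256 ≡ 16

16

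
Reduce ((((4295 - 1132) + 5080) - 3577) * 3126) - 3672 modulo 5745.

4295 - 1132 = 3163
3163 + 5080 = 8243 ≡ 2498 (mod 5745)
2498 - 3577 = -1079 ≡ 4666 (mod 5745)
4666 * 3126 = 14585916 ≡ 5106 (mod 5745)
5106 - 3672 = 1434

1434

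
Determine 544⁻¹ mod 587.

Apply the Euclidean algorithm and back-substitute:
587 = 1·544 + 43
544 = 12·43 + 28
43 = 1·28 + 15
28 = 1·15 + 13
15 = 1·13 + 2
13 = 6·2 + 1
2 = 2·1 + 0
gcd(544, 587) = 1, so the inverse exists.
Back-substitute for 1:
1 = 1·13 − 6·2
  = −6·15 + 7·13
  = 7·28 − 13·15
  = −13·43 + 20·28
  = 20·544 − 253·43
  = −253·587 + 273·544
So 544⁻¹ ≡ 273 (mod 587).

273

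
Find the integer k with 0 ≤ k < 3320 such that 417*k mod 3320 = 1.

3320 = 7*417 + 401
417 = 1*401 + 16
401 = 25*16 + 1
16 = 16*1 + 0
gcd(417, 3320) = 1, so the inverse exists.
Back-substitute for 1:
1 = 1*401 − 25*16
  = −25*417 + 26*401
  = 26*3320 − 207*417
So 417⁻¹ ≡ −207 ≡ 3113 (mod 3320).

3113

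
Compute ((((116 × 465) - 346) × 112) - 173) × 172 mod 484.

148

116 × 465 = 53940 ≡ 216 (mod 484)
216 - 346 = -130 ≡ 354 (mod 484)
354 × 112 = 39648 ≡ 444 (mod 484)
444 - 173 = 271
271 × 172 = 46612 ≡ 148 (mod 484)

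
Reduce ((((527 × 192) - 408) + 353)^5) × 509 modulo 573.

76

527 × 192 = 101184 ≡ 336 (mod 573)
336 - 408 = -72 ≡ 501 (mod 573)
501 + 353 = 854 ≡ 281 (mod 573)
(281)^5 ≡ 536 (mod 573)
536 × 509 = 272824 ≡ 76 (mod 573)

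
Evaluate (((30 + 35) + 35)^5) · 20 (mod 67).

30 + 35 = 65
65 + 35 = 100 ≡ 33 (mod 67)
(33)^5 ≡ 23 (mod 67)
23 · 20 = 460 ≡ 58 (mod 67)

58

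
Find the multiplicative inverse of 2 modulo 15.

Apply the Euclidean algorithm and back-substitute:
15 = 7×2 + 1
2 = 2×1 + 0
gcd(2, 15) = 1, so the inverse exists.
Back-substitute for 1:
1 = 1×15 − 7×2
So 2⁻¹ ≡ −7 ≡ 8 (mod 15).

8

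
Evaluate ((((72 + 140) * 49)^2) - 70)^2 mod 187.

1

72 + 140 = 212 ≡ 25 (mod 187)
25 * 49 = 1225 ≡ 103 (mod 187)
(103)^2 ≡ 137 (mod 187)
137 - 70 = 67
(67)^2 ≡ 1 (mod 187)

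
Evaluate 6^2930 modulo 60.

36

2930 in binary is 101101110010, i.e. 2930 = 2048 + 512 + 256 + 64 + 32 + 16 + 2.
6^1 ≡ 6 (mod 60)
6^2 ≡ 6^2 = 36 (mod 60)
6^4 ≡ 36^2 = 1296 ≡ 36 (mod 60)
6^8 ≡ 36^2 = 1296 ≡ 36 (mod 60)
6^16 ≡ 36^2 = 1296 ≡ 36 (mod 60)
6^32 ≡ 36^2 = 1296 ≡ 36 (mod 60)
6^64 ≡ 36^2 = 1296 ≡ 36 (mod 60)
6^128 ≡ 36^2 = 1296 ≡ 36 (mod 60)
6^256 ≡ 36^2 = 1296 ≡ 36 (mod 60)
6^512 ≡ 36^2 = 1296 ≡ 36 (mod 60)
6^1024 ≡ 36^2 = 1296 ≡ 36 (mod 60)
6^2048 ≡ 36^2 = 1296 ≡ 36 (mod 60)
6^2930 = 6^2048 × 6^512 × 6^256 × 6^64 × 6^32 × 6^16 × 6^2 ≡ 36 × 36 × 36 × 36 × 36 × 36 × 36 (mod 60).
Accumulate the product:
36 × 36 = 1296 ≡ 36
36 × 36 = 1296 ≡ 36
36 × 36 = 1296 ≡ 36
36 × 36 = 1296 ≡ 36
36 × 36 = 1296 ≡ 36
36 × 36 = 1296 ≡ 36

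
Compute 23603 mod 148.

71

23603 = 159·148 + 71, so 23603 ≡ 71 (mod 148).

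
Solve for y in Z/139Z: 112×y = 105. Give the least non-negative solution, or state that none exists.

27

gcd(112, 139) = 1, so a unique solution mod 139 exists.
112⁻¹ ≡ 36 (mod 139).
y ≡ 36×105 ≡ 27 (mod 139).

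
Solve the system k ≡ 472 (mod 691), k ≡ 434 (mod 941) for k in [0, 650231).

691⁻¹ mod 941: 691·606 ≡ 1 (mod 941), so 691⁻¹ ≡ 606.
k = 472 + 691·((434 − 472)·606 mod 941) = 472 + 691·497 = 343899.

343899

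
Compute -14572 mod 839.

530

-14572 = -18*839 + 530, so -14572 ≡ 530 (mod 839).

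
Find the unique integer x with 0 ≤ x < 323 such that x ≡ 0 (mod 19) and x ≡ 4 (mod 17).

19⁻¹ mod 17: 19×9 ≡ 1 (mod 17), so 19⁻¹ ≡ 9.
x = 0 + 19×((4 − 0)×9 mod 17) = 0 + 19×2 = 38.

38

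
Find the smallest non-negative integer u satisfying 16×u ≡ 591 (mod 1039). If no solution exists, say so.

1011

gcd(16, 1039) = 1, so a unique solution mod 1039 exists.
16⁻¹ ≡ 65 (mod 1039).
u ≡ 65×591 ≡ 1011 (mod 1039).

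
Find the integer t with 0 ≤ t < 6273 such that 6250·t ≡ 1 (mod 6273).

5182

By the extended Euclidean algorithm:
6273 = 1·6250 + 23
6250 = 271·23 + 17
23 = 1·17 + 6
17 = 2·6 + 5
6 = 1·5 + 1
5 = 5·1 + 0
gcd(6250, 6273) = 1, so the inverse exists.
Bézout: 1 = 1087·6273 − 1091·6250.
So 6250⁻¹ ≡ −1091 ≡ 5182 (mod 6273).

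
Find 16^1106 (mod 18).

4

By square-and-multiply:
1106 in binary is 10001010010, i.e. 1106 = 1024 + 64 + 16 + 2.
16^1 ≡ 16 (mod 18)
16^2 ≡ 16^2 = 256 ≡ 4 (mod 18)
16^4 ≡ 4^2 = 16 (mod 18)
16^8 ≡ 16^2 = 256 ≡ 4 (mod 18)
16^16 ≡ 4^2 = 16 (mod 18)
16^32 ≡ 16^2 = 256 ≡ 4 (mod 18)
16^64 ≡ 4^2 = 16 (mod 18)
16^128 ≡ 16^2 = 256 ≡ 4 (mod 18)
16^256 ≡ 4^2 = 16 (mod 18)
16^512 ≡ 16^2 = 256 ≡ 4 (mod 18)
16^1024 ≡ 4^2 = 16 (mod 18)
16^1106 = 16^1024 × 16^64 × 16^16 × 16^2 ≡ 16 × 16 × 16 × 4 (mod 18).
Accumulate the product:
16 × 16 = 256 ≡ 4
4 × 16 = 64 ≡ 10
10 × 4 = 40 ≡ 4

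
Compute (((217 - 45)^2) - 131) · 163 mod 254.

239

217 - 45 = 172
(172)^2 ≡ 120 (mod 254)
120 - 131 = -11 ≡ 243 (mod 254)
243 · 163 = 39609 ≡ 239 (mod 254)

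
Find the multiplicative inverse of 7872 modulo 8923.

849

8923 = 1×7872 + 1051
7872 = 7×1051 + 515
1051 = 2×515 + 21
515 = 24×21 + 11
21 = 1×11 + 10
11 = 1×10 + 1
10 = 10×1 + 0
gcd(7872, 8923) = 1, so the inverse exists.
Back-substitute for 1:
1 = 1×11 − 1×10
  = −1×21 + 2×11
  = 2×515 − 49×21
  = −49×1051 + 100×515
  = 100×7872 − 749×1051
  = −749×8923 + 849×7872
So 7872⁻¹ ≡ 849 (mod 8923).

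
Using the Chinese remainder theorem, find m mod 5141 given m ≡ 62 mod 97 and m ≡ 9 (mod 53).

97⁻¹ mod 53: 97·47 ≡ 1 (mod 53), so 97⁻¹ ≡ 47.
m = 62 + 97·((9 − 62)·47 mod 53) = 62 + 97·0 = 62.
Check: 62 mod 97 = 62, 62 mod 53 = 9. ✓

62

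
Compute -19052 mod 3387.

1270

-19052 = -6*3387 + 1270, so -19052 ≡ 1270 (mod 3387).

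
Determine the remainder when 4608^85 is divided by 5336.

Using repeated squaring:
4608^1 ≡ 4608 (mod 5336)
4608^2 ≡ 4608^2 = 21233664 ≡ 1720 (mod 5336)
4608^4 ≡ 1720^2 = 2958400 ≡ 2256 (mod 5336)
4608^8 ≡ 2256^2 = 5089536 ≡ 4328 (mod 5336)
4608^16 ≡ 4328^2 = 18731584 ≡ 2224 (mod 5336)
4608^32 ≡ 2224^2 = 4946176 ≡ 5040 (mod 5336)
4608^64 ≡ 5040^2 = 25401600 ≡ 2240 (mod 5336)
4608^85 = 4608^64 × 4608^16 × 4608^4 × 4608^1 ≡ 2240 × 2224 × 2256 × 4608 (mod 5336).
Accumulate the product:
2240 × 2224 = 4981760 ≡ 3272
3272 × 2256 = 7381632 ≡ 1944
1944 × 4608 = 8957952 ≡ 4144

4144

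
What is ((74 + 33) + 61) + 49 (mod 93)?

31

74 + 33 = 107 ≡ 14 (mod 93)
14 + 61 = 75
75 + 49 = 124 ≡ 31 (mod 93)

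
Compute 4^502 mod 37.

7

502 in binary is 111110110, i.e. 502 = 256 + 128 + 64 + 32 + 16 + 4 + 2.
4^1 ≡ 4 (mod 37)
4^2 ≡ 4^2 = 16 (mod 37)
4^4 ≡ 16^2 = 256 ≡ 34 (mod 37)
4^8 ≡ 34^2 = 1156 ≡ 9 (mod 37)
4^16 ≡ 9^2 = 81 ≡ 7 (mod 37)
4^32 ≡ 7^2 = 49 ≡ 12 (mod 37)
4^64 ≡ 12^2 = 144 ≡ 33 (mod 37)
4^128 ≡ 33^2 = 1089 ≡ 16 (mod 37)
4^256 ≡ 16^2 = 256 ≡ 34 (mod 37)
4^502 = 4^256 × 4^128 × 4^64 × 4^32 × 4^16 × 4^4 × 4^2 ≡ 34 × 16 × 33 × 12 × 7 × 34 × 16 (mod 37).
Accumulate the product:
34 × 16 = 544 ≡ 26
26 × 33 = 858 ≡ 7
7 × 12 = 84 ≡ 10
10 × 7 = 70 ≡ 33
33 × 34 = 1122 ≡ 12
12 × 16 = 192 ≡ 7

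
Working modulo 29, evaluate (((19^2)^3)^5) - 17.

25

(19)^2 ≡ 13 (mod 29)
(13)^3 ≡ 22 (mod 29)
(22)^5 ≡ 13 (mod 29)
13 - 17 = -4 ≡ 25 (mod 29)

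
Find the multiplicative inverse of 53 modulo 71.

67

By the extended Euclidean algorithm:
71 = 1·53 + 18
53 = 2·18 + 17
18 = 1·17 + 1
17 = 17·1 + 0
gcd(53, 71) = 1, so the inverse exists.
Bézout: 1 = 3·71 − 4·53.
So 53⁻¹ ≡ −4 ≡ 67 (mod 71).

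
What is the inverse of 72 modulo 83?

15

83 = 1×72 + 11
72 = 6×11 + 6
11 = 1×6 + 5
6 = 1×5 + 1
5 = 5×1 + 0
gcd(72, 83) = 1, so the inverse exists.
Back-substitute for 1:
1 = 1×6 − 1×5
  = −1×11 + 2×6
  = 2×72 − 13×11
  = −13×83 + 15×72
So 72⁻¹ ≡ 15 (mod 83).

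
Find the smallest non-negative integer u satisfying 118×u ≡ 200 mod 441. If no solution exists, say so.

353

gcd(118, 441) = 1, so a unique solution mod 441 exists.
118⁻¹ ≡ 370 (mod 441).
u ≡ 370×200 ≡ 353 (mod 441).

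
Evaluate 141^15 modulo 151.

15 in binary is 1111, i.e. 15 = 8 + 4 + 2 + 1.
141^1 ≡ 141 (mod 151)
141^2 ≡ 141^2 = 19881 ≡ 100 (mod 151)
141^4 ≡ 100^2 = 10000 ≡ 34 (mod 151)
141^8 ≡ 34^2 = 1156 ≡ 99 (mod 151)
141^15 = 141^8 · 141^4 · 141^2 · 141^1 ≡ 99 · 34 · 100 · 141 (mod 151).
Accumulate the product:
99 · 34 = 3366 ≡ 44
44 · 100 = 4400 ≡ 21
21 · 141 = 2961 ≡ 92

92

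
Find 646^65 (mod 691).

646^1 ≡ 646 (mod 691)
646^2 ≡ 646^2 = 417316 ≡ 643 (mod 691)
646^4 ≡ 643^2 = 413449 ≡ 231 (mod 691)
646^8 ≡ 231^2 = 53361 ≡ 154 (mod 691)
646^16 ≡ 154^2 = 23716 ≡ 222 (mod 691)
646^32 ≡ 222^2 = 49284 ≡ 223 (mod 691)
646^64 ≡ 223^2 = 49729 ≡ 668 (mod 691)
646^65 = 646^64 · 646^1 ≡ 668 · 646 (mod 691).
668 · 646 = 431528 ≡ 344 (mod 691).

344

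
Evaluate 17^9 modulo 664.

By square-and-multiply:
9 in binary is 1001, i.e. 9 = 8 + 1.
17^1 ≡ 17 (mod 664)
17^2 ≡ 17^2 = 289 (mod 664)
17^4 ≡ 289^2 = 83521 ≡ 521 (mod 664)
17^8 ≡ 521^2 = 271441 ≡ 529 (mod 664)
17^9 = 17^8 * 17^1 ≡ 529 * 17 (mod 664).
529 * 17 = 8993 ≡ 361 (mod 664).

361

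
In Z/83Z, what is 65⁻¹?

23

Run the extended Euclidean algorithm:
83 = 1×65 + 18
65 = 3×18 + 11
18 = 1×11 + 7
11 = 1×7 + 4
7 = 1×4 + 3
4 = 1×3 + 1
3 = 3×1 + 0
gcd(65, 83) = 1, so the inverse exists.
Back-substitute for 1:
1 = 1×4 − 1×3
  = −1×7 + 2×4
  = 2×11 − 3×7
  = −3×18 + 5×11
  = 5×65 − 18×18
  = −18×83 + 23×65
So 65⁻¹ ≡ 23 (mod 83).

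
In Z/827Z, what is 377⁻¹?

759

Apply the Euclidean algorithm and back-substitute:
827 = 2·377 + 73
377 = 5·73 + 12
73 = 6·12 + 1
12 = 12·1 + 0
gcd(377, 827) = 1, so the inverse exists.
Bézout: 1 = 31·827 − 68·377.
So 377⁻¹ ≡ −68 ≡ 759 (mod 827).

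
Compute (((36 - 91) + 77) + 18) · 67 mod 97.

36 - 91 = -55 ≡ 42 (mod 97)
42 + 77 = 119 ≡ 22 (mod 97)
22 + 18 = 40
40 · 67 = 2680 ≡ 61 (mod 97)

61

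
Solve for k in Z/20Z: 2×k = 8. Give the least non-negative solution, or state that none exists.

4

gcd(2, 20) = 2, and 2 | 8, so solutions exist.
Divide through by 2: 1×k = 4 (mod 10).
1⁻¹ ≡ 1 (mod 10).
k ≡ 1×4 ≡ 4 (mod 10).
The smallest non-negative solution is k = 4.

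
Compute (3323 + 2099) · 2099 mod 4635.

1853

3323 + 2099 = 5422 ≡ 787 (mod 4635)
787 · 2099 = 1651913 ≡ 1853 (mod 4635)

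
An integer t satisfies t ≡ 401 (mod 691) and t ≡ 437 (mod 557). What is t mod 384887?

691⁻¹ mod 557: 691×212 ≡ 1 (mod 557), so 691⁻¹ ≡ 212.
t = 401 + 691×((437 − 401)×212 mod 557) = 401 + 691×391 = 270582.
Check: 270582 mod 691 = 401, 270582 mod 557 = 437. ✓

270582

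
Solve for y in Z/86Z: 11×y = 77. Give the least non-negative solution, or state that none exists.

7

gcd(11, 86) = 1, so a unique solution mod 86 exists.
11⁻¹ ≡ 47 (mod 86).
y ≡ 47×77 ≡ 7 (mod 86).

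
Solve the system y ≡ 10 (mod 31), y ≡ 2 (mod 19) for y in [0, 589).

382

31⁻¹ mod 19: 31*8 ≡ 1 (mod 19), so 31⁻¹ ≡ 8.
y = 10 + 31*((2 − 10)*8 mod 19) = 10 + 31*12 = 382.
Check: 382 mod 31 = 10, 382 mod 19 = 2. ✓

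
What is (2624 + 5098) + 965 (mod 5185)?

3502

2624 + 5098 = 7722 ≡ 2537 (mod 5185)
2537 + 965 = 3502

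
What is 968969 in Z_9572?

968969 = 101*9572 + 2197, so 968969 ≡ 2197 (mod 9572).

2197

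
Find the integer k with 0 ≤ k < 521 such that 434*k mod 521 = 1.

By the extended Euclidean algorithm:
521 = 1×434 + 87
434 = 4×87 + 86
87 = 1×86 + 1
86 = 86×1 + 0
gcd(434, 521) = 1, so the inverse exists.
Bézout: 1 = 5×521 − 6×434.
So 434⁻¹ ≡ −6 ≡ 515 (mod 521).

515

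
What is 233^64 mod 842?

821

233^1 ≡ 233 (mod 842)
233^2 ≡ 233^2 = 54289 ≡ 401 (mod 842)
233^4 ≡ 401^2 = 160801 ≡ 821 (mod 842)
233^8 ≡ 821^2 = 674041 ≡ 441 (mod 842)
233^16 ≡ 441^2 = 194481 ≡ 821 (mod 842)
233^32 ≡ 821^2 = 674041 ≡ 441 (mod 842)
233^64 ≡ 441^2 = 194481 ≡ 821 (mod 842)
So 233^64 ≡ 821 (mod 842).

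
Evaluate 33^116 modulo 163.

116 in binary is 1110100, i.e. 116 = 64 + 32 + 16 + 4.
33^1 ≡ 33 (mod 163)
33^2 ≡ 33^2 = 1089 ≡ 111 (mod 163)
33^4 ≡ 111^2 = 12321 ≡ 96 (mod 163)
33^8 ≡ 96^2 = 9216 ≡ 88 (mod 163)
33^16 ≡ 88^2 = 7744 ≡ 83 (mod 163)
33^32 ≡ 83^2 = 6889 ≡ 43 (mod 163)
33^64 ≡ 43^2 = 1849 ≡ 56 (mod 163)
33^116 = 33^64 · 33^32 · 33^16 · 33^4 ≡ 56 · 43 · 83 · 96 (mod 163).
Accumulate the product:
56 · 43 = 2408 ≡ 126
126 · 83 = 10458 ≡ 26
26 · 96 = 2496 ≡ 51

51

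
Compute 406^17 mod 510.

406

17 in binary is 10001, i.e. 17 = 16 + 1.
406^1 ≡ 406 (mod 510)
406^2 ≡ 406^2 = 164836 ≡ 106 (mod 510)
406^4 ≡ 106^2 = 11236 ≡ 16 (mod 510)
406^8 ≡ 16^2 = 256 (mod 510)
406^16 ≡ 256^2 = 65536 ≡ 256 (mod 510)
406^17 = 406^16 × 406^1 ≡ 256 × 406 (mod 510).
256 × 406 = 103936 ≡ 406 (mod 510).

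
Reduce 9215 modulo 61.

9215 = 151×61 + 4, so 9215 ≡ 4 (mod 61).

4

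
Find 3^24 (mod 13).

Compute successive squares:
24 in binary is 11000, i.e. 24 = 16 + 8.
3^1 ≡ 3 (mod 13)
3^2 ≡ 3^2 = 9 (mod 13)
3^4 ≡ 9^2 = 81 ≡ 3 (mod 13)
3^8 ≡ 3^2 = 9 (mod 13)
3^16 ≡ 9^2 = 81 ≡ 3 (mod 13)
3^24 = 3^16 · 3^8 ≡ 3 · 9 (mod 13).
3 · 9 = 27 ≡ 1 (mod 13).

1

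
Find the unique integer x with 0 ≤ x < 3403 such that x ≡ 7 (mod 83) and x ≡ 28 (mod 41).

1750

83⁻¹ mod 41: 83·1 ≡ 1 (mod 41), so 83⁻¹ ≡ 1.
x = 7 + 83·((28 − 7)·1 mod 41) = 7 + 83·21 = 1750.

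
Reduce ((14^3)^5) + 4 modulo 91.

(14)^3 ≡ 14 (mod 91)
(14)^5 ≡ 14 (mod 91)
14 + 4 = 18

18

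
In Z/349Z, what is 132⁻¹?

156

349 = 2×132 + 85
132 = 1×85 + 47
85 = 1×47 + 38
47 = 1×38 + 9
38 = 4×9 + 2
9 = 4×2 + 1
2 = 2×1 + 0
gcd(132, 349) = 1, so the inverse exists.
Bézout: 1 = −59×349 + 156×132.
So 132⁻¹ ≡ 156 (mod 349).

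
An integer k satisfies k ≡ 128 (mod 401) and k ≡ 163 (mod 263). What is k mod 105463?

401⁻¹ mod 263: 401·162 ≡ 1 (mod 263), so 401⁻¹ ≡ 162.
k = 128 + 401·((163 − 128)·162 mod 263) = 128 + 401·147 = 59075.
Check: 59075 mod 401 = 128, 59075 mod 263 = 163. ✓

59075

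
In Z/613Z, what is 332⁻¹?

589

Apply the Euclidean algorithm and back-substitute:
613 = 1*332 + 281
332 = 1*281 + 51
281 = 5*51 + 26
51 = 1*26 + 25
26 = 1*25 + 1
25 = 25*1 + 0
gcd(332, 613) = 1, so the inverse exists.
Bézout: 1 = 13*613 − 24*332.
So 332⁻¹ ≡ −24 ≡ 589 (mod 613).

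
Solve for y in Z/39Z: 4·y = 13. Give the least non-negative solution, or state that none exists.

13

gcd(4, 39) = 1, so a unique solution mod 39 exists.
4⁻¹ ≡ 10 (mod 39).
y ≡ 10·13 ≡ 13 (mod 39).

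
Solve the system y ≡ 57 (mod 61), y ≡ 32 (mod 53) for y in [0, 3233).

61⁻¹ mod 53: 61×20 ≡ 1 (mod 53), so 61⁻¹ ≡ 20.
y = 57 + 61×((32 − 57)×20 mod 53) = 57 + 61×30 = 1887.

1887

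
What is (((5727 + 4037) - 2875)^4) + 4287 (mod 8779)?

8259

5727 + 4037 = 9764 ≡ 985 (mod 8779)
985 - 2875 = -1890 ≡ 6889 (mod 8779)
(6889)^4 ≡ 3972 (mod 8779)
3972 + 4287 = 8259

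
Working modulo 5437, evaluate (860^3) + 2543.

(860)^3 ≡ 3118 (mod 5437)
3118 + 2543 = 5661 ≡ 224 (mod 5437)

224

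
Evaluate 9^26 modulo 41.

By square-and-multiply:
26 in binary is 11010, i.e. 26 = 16 + 8 + 2.
9^1 ≡ 9 (mod 41)
9^2 ≡ 9^2 = 81 ≡ 40 (mod 41)
9^4 ≡ 40^2 = 1600 ≡ 1 (mod 41)
9^8 ≡ 1^2 = 1 (mod 41)
9^16 ≡ 1^2 = 1 (mod 41)
9^26 = 9^16 * 9^8 * 9^2 ≡ 1 * 1 * 40 (mod 41).
Accumulate the product:
1 * 1 = 1
1 * 40 = 40

40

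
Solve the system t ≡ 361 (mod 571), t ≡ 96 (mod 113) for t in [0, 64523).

28911

571⁻¹ mod 113: 571×19 ≡ 1 (mod 113), so 571⁻¹ ≡ 19.
t = 361 + 571×((96 − 361)×19 mod 113) = 361 + 571×50 = 28911.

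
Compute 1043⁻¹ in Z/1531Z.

160

1531 = 1*1043 + 488
1043 = 2*488 + 67
488 = 7*67 + 19
67 = 3*19 + 10
19 = 1*10 + 9
10 = 1*9 + 1
9 = 9*1 + 0
gcd(1043, 1531) = 1, so the inverse exists.
Back-substitute for 1:
1 = 1*10 − 1*9
  = −1*19 + 2*10
  = 2*67 − 7*19
  = −7*488 + 51*67
  = 51*1043 − 109*488
  = −109*1531 + 160*1043
So 1043⁻¹ ≡ 160 (mod 1531).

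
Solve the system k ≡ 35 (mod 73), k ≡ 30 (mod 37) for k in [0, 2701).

400

73⁻¹ mod 37: 73×36 ≡ 1 (mod 37), so 73⁻¹ ≡ 36.
k = 35 + 73×((30 − 35)×36 mod 37) = 35 + 73×5 = 400.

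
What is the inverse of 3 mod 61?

41

Run the extended Euclidean algorithm:
61 = 20·3 + 1
3 = 3·1 + 0
gcd(3, 61) = 1, so the inverse exists.
Back-substitute for 1:
1 = 1·61 − 20·3
So 3⁻¹ ≡ −20 ≡ 41 (mod 61).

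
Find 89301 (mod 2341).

89301 = 38×2341 + 343, so 89301 ≡ 343 (mod 2341).

343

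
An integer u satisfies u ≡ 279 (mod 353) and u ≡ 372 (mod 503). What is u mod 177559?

353⁻¹ mod 503: 353*57 ≡ 1 (mod 503), so 353⁻¹ ≡ 57.
u = 279 + 353*((372 − 279)*57 mod 503) = 279 + 353*271 = 95942.

95942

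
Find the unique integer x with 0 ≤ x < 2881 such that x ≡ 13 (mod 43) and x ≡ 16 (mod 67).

1088

43⁻¹ mod 67: 43·53 ≡ 1 (mod 67), so 43⁻¹ ≡ 53.
x = 13 + 43·((16 − 13)·53 mod 67) = 13 + 43·25 = 1088.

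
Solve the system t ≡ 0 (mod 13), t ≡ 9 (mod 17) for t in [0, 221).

26

13⁻¹ mod 17: 13*4 ≡ 1 (mod 17), so 13⁻¹ ≡ 4.
t = 0 + 13*((9 − 0)*4 mod 17) = 0 + 13*2 = 26.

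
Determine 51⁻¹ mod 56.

11

Apply the Euclidean algorithm and back-substitute:
56 = 1*51 + 5
51 = 10*5 + 1
5 = 5*1 + 0
gcd(51, 56) = 1, so the inverse exists.
Back-substitute for 1:
1 = 1*51 − 10*5
  = −10*56 + 11*51
So 51⁻¹ ≡ 11 (mod 56).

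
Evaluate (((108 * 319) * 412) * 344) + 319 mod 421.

108 * 319 = 34452 ≡ 351 (mod 421)
351 * 412 = 144612 ≡ 209 (mod 421)
209 * 344 = 71896 ≡ 326 (mod 421)
326 + 319 = 645 ≡ 224 (mod 421)

224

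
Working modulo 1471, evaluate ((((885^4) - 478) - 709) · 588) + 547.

800

(885)^4 ≡ 1290 (mod 1471)
1290 - 478 = 812
812 - 709 = 103
103 · 588 = 60564 ≡ 253 (mod 1471)
253 + 547 = 800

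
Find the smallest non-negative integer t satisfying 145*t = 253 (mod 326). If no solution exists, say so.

gcd(145, 326) = 1, so a unique solution mod 326 exists.
145⁻¹ ≡ 9 (mod 326).
t ≡ 9*253 ≡ 321 (mod 326).

321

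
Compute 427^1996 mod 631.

Compute successive squares:
427^1 ≡ 427 (mod 631)
427^2 ≡ 427^2 = 182329 ≡ 601 (mod 631)
427^4 ≡ 601^2 = 361201 ≡ 269 (mod 631)
427^8 ≡ 269^2 = 72361 ≡ 427 (mod 631)
427^16 ≡ 427^2 = 182329 ≡ 601 (mod 631)
427^32 ≡ 601^2 = 361201 ≡ 269 (mod 631)
427^64 ≡ 269^2 = 72361 ≡ 427 (mod 631)
427^128 ≡ 427^2 = 182329 ≡ 601 (mod 631)
427^256 ≡ 601^2 = 361201 ≡ 269 (mod 631)
427^512 ≡ 269^2 = 72361 ≡ 427 (mod 631)
427^1024 ≡ 427^2 = 182329 ≡ 601 (mod 631)
427^1996 = 427^1024 * 427^512 * 427^256 * 427^128 * 427^64 * 427^8 * 427^4 ≡ 601 * 427 * 269 * 601 * 427 * 427 * 269 (mod 631).
Accumulate the product:
601 * 427 = 256627 ≡ 441
441 * 269 = 118629 ≡ 1
1 * 601 = 601
601 * 427 = 256627 ≡ 441
441 * 427 = 188307 ≡ 269
269 * 269 = 72361 ≡ 427

427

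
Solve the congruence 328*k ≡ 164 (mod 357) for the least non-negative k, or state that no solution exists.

179

gcd(328, 357) = 1, so a unique solution mod 357 exists.
328⁻¹ ≡ 160 (mod 357).
k ≡ 160*164 ≡ 179 (mod 357).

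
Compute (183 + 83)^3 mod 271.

183 + 83 = 266
(266)^3 ≡ 146 (mod 271)

146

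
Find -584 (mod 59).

-584 = -10*59 + 6, so -584 ≡ 6 (mod 59).

6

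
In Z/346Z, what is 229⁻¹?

346 = 1*229 + 117
229 = 1*117 + 112
117 = 1*112 + 5
112 = 22*5 + 2
5 = 2*2 + 1
2 = 2*1 + 0
gcd(229, 346) = 1, so the inverse exists.
Bézout: 1 = 92*346 − 139*229.
So 229⁻¹ ≡ −139 ≡ 207 (mod 346).

207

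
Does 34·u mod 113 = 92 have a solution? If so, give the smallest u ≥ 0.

16

gcd(34, 113) = 1, so a unique solution mod 113 exists.
34⁻¹ ≡ 10 (mod 113).
u ≡ 10·92 ≡ 16 (mod 113).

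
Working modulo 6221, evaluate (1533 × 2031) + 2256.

5279

1533 × 2031 = 3113523 ≡ 3023 (mod 6221)
3023 + 2256 = 5279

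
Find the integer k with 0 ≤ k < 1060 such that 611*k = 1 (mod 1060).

Run the extended Euclidean algorithm:
1060 = 1*611 + 449
611 = 1*449 + 162
449 = 2*162 + 125
162 = 1*125 + 37
125 = 3*37 + 14
37 = 2*14 + 9
14 = 1*9 + 5
9 = 1*5 + 4
5 = 1*4 + 1
4 = 4*1 + 0
gcd(611, 1060) = 1, so the inverse exists.
Back-substitute for 1:
1 = 1*5 − 1*4
  = −1*9 + 2*5
  = 2*14 − 3*9
  = −3*37 + 8*14
  = 8*125 − 27*37
  = −27*162 + 35*125
  = 35*449 − 97*162
  = −97*611 + 132*449
  = 132*1060 − 229*611
So 611⁻¹ ≡ −229 ≡ 831 (mod 1060).

831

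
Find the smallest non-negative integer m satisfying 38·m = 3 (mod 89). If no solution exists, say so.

68

gcd(38, 89) = 1, so a unique solution mod 89 exists.
38⁻¹ ≡ 82 (mod 89).
m ≡ 82·3 ≡ 68 (mod 89).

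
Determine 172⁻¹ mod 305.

133

Run the extended Euclidean algorithm:
305 = 1·172 + 133
172 = 1·133 + 39
133 = 3·39 + 16
39 = 2·16 + 7
16 = 2·7 + 2
7 = 3·2 + 1
2 = 2·1 + 0
gcd(172, 305) = 1, so the inverse exists.
Back-substitute for 1:
1 = 1·7 − 3·2
  = −3·16 + 7·7
  = 7·39 − 17·16
  = −17·133 + 58·39
  = 58·172 − 75·133
  = −75·305 + 133·172
So 172⁻¹ ≡ 133 (mod 305).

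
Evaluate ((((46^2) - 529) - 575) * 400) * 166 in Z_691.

(46)^2 ≡ 43 (mod 691)
43 - 529 = -486 ≡ 205 (mod 691)
205 - 575 = -370 ≡ 321 (mod 691)
321 * 400 = 128400 ≡ 565 (mod 691)
565 * 166 = 93790 ≡ 505 (mod 691)

505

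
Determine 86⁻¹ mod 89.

Run the extended Euclidean algorithm:
89 = 1·86 + 3
86 = 28·3 + 2
3 = 1·2 + 1
2 = 2·1 + 0
gcd(86, 89) = 1, so the inverse exists.
Back-substitute for 1:
1 = 1·3 − 1·2
  = −1·86 + 29·3
  = 29·89 − 30·86
So 86⁻¹ ≡ −30 ≡ 59 (mod 89).

59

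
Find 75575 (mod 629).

75575 = 120*629 + 95, so 75575 ≡ 95 (mod 629).

95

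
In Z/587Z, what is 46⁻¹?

268

By the extended Euclidean algorithm:
587 = 12*46 + 35
46 = 1*35 + 11
35 = 3*11 + 2
11 = 5*2 + 1
2 = 2*1 + 0
gcd(46, 587) = 1, so the inverse exists.
Bézout: 1 = −21*587 + 268*46.
So 46⁻¹ ≡ 268 (mod 587).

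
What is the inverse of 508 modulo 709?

Apply the Euclidean algorithm and back-substitute:
709 = 1×508 + 201
508 = 2×201 + 106
201 = 1×106 + 95
106 = 1×95 + 11
95 = 8×11 + 7
11 = 1×7 + 4
7 = 1×4 + 3
4 = 1×3 + 1
3 = 3×1 + 0
gcd(508, 709) = 1, so the inverse exists.
Bézout: 1 = −139×709 + 194×508.
So 508⁻¹ ≡ 194 (mod 709).

194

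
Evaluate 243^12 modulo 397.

Using repeated squaring:
12 in binary is 1100, i.e. 12 = 8 + 4.
243^1 ≡ 243 (mod 397)
243^2 ≡ 243^2 = 59049 ≡ 293 (mod 397)
243^4 ≡ 293^2 = 85849 ≡ 97 (mod 397)
243^8 ≡ 97^2 = 9409 ≡ 278 (mod 397)
243^12 = 243^8 * 243^4 ≡ 278 * 97 (mod 397).
278 * 97 = 26966 ≡ 367 (mod 397).

367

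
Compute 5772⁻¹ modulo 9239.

6321

9239 = 1·5772 + 3467
5772 = 1·3467 + 2305
3467 = 1·2305 + 1162
2305 = 1·1162 + 1143
1162 = 1·1143 + 19
1143 = 60·19 + 3
19 = 6·3 + 1
3 = 3·1 + 0
gcd(5772, 9239) = 1, so the inverse exists.
Bézout: 1 = 1823·9239 − 2918·5772.
So 5772⁻¹ ≡ −2918 ≡ 6321 (mod 9239).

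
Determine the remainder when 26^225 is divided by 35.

225 in binary is 11100001, i.e. 225 = 128 + 64 + 32 + 1.
26^1 ≡ 26 (mod 35)
26^2 ≡ 26^2 = 676 ≡ 11 (mod 35)
26^4 ≡ 11^2 = 121 ≡ 16 (mod 35)
26^8 ≡ 16^2 = 256 ≡ 11 (mod 35)
26^16 ≡ 11^2 = 121 ≡ 16 (mod 35)
26^32 ≡ 16^2 = 256 ≡ 11 (mod 35)
26^64 ≡ 11^2 = 121 ≡ 16 (mod 35)
26^128 ≡ 16^2 = 256 ≡ 11 (mod 35)
26^225 = 26^128 × 26^64 × 26^32 × 26^1 ≡ 11 × 16 × 11 × 26 (mod 35).
Accumulate the product:
11 × 16 = 176 ≡ 1
1 × 11 = 11
11 × 26 = 286 ≡ 6

6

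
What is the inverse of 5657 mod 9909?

Apply the Euclidean algorithm and back-substitute:
9909 = 1×5657 + 4252
5657 = 1×4252 + 1405
4252 = 3×1405 + 37
1405 = 37×37 + 36
37 = 1×36 + 1
36 = 36×1 + 0
gcd(5657, 9909) = 1, so the inverse exists.
Bézout: 1 = 153×9909 − 268×5657.
So 5657⁻¹ ≡ −268 ≡ 9641 (mod 9909).

9641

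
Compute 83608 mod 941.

800

83608 = 88*941 + 800, so 83608 ≡ 800 (mod 941).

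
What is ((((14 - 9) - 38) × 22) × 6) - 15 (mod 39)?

36

14 - 9 = 5
5 - 38 = -33 ≡ 6 (mod 39)
6 × 22 = 132 ≡ 15 (mod 39)
15 × 6 = 90 ≡ 12 (mod 39)
12 - 15 = -3 ≡ 36 (mod 39)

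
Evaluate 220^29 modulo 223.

36

Compute successive squares:
29 in binary is 11101, i.e. 29 = 16 + 8 + 4 + 1.
220^1 ≡ 220 (mod 223)
220^2 ≡ 220^2 = 48400 ≡ 9 (mod 223)
220^4 ≡ 9^2 = 81 (mod 223)
220^8 ≡ 81^2 = 6561 ≡ 94 (mod 223)
220^16 ≡ 94^2 = 8836 ≡ 139 (mod 223)
220^29 = 220^16 × 220^8 × 220^4 × 220^1 ≡ 139 × 94 × 81 × 220 (mod 223).
Accumulate the product:
139 × 94 = 13066 ≡ 132
132 × 81 = 10692 ≡ 211
211 × 220 = 46420 ≡ 36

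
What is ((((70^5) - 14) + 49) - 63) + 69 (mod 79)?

(70)^5 ≡ 43 (mod 79)
43 - 14 = 29
29 + 49 = 78
78 - 63 = 15
15 + 69 = 84 ≡ 5 (mod 79)

5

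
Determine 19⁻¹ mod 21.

10

21 = 1·19 + 2
19 = 9·2 + 1
2 = 2·1 + 0
gcd(19, 21) = 1, so the inverse exists.
Bézout: 1 = −9·21 + 10·19.
So 19⁻¹ ≡ 10 (mod 21).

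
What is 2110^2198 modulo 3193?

2198 in binary is 100010010110, i.e. 2198 = 2048 + 128 + 16 + 4 + 2.
2110^1 ≡ 2110 (mod 3193)
2110^2 ≡ 2110^2 = 4452100 ≡ 1058 (mod 3193)
2110^4 ≡ 1058^2 = 1119364 ≡ 1814 (mod 3193)
2110^8 ≡ 1814^2 = 3290596 ≡ 1806 (mod 3193)
2110^16 ≡ 1806^2 = 3261636 ≡ 1583 (mod 3193)
2110^32 ≡ 1583^2 = 2505889 ≡ 2577 (mod 3193)
2110^64 ≡ 2577^2 = 6640929 ≡ 2682 (mod 3193)
2110^128 ≡ 2682^2 = 7193124 ≡ 2488 (mod 3193)
2110^256 ≡ 2488^2 = 6190144 ≡ 2110 (mod 3193)
2110^512 ≡ 2110^2 = 4452100 ≡ 1058 (mod 3193)
2110^1024 ≡ 1058^2 = 1119364 ≡ 1814 (mod 3193)
2110^2048 ≡ 1814^2 = 3290596 ≡ 1806 (mod 3193)
2110^2198 = 2110^2048 × 2110^128 × 2110^16 × 2110^4 × 2110^2 ≡ 1806 × 2488 × 1583 × 1814 × 1058 (mod 3193).
Accumulate the product:
1806 × 2488 = 4493328 ≡ 777
777 × 1583 = 1229991 ≡ 686
686 × 1814 = 1244404 ≡ 2327
2327 × 1058 = 2461966 ≡ 163

163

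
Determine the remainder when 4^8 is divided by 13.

3

Using repeated squaring:
4^1 ≡ 4 (mod 13)
4^2 ≡ 4^2 = 16 ≡ 3 (mod 13)
4^4 ≡ 3^2 = 9 (mod 13)
4^8 ≡ 9^2 = 81 ≡ 3 (mod 13)
So 4^8 ≡ 3 (mod 13).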